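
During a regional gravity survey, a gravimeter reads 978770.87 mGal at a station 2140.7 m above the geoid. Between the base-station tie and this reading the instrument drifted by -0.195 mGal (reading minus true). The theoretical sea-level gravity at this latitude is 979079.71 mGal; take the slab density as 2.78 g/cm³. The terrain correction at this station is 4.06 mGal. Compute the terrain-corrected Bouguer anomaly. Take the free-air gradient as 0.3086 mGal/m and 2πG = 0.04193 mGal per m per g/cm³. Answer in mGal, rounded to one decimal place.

106.5

Drift-corrected reading = 978770.87 − (-0.195) = 978771.065 mGal
Free-air correction = 0.3086 × 2140.7 = 660.62 mGal
Free-air anomaly = 978771.065 − 979079.71 + (660.62) = 351.975 mGal
Bouguer slab correction = 0.04193 × 2.78 × 2140.7 = 249.53 mGal
Simple Bouguer anomaly = 351.975 − (249.53) = 102.445 mGal
Complete Bouguer anomaly = 102.445 + 4.06 = 106.505 mGal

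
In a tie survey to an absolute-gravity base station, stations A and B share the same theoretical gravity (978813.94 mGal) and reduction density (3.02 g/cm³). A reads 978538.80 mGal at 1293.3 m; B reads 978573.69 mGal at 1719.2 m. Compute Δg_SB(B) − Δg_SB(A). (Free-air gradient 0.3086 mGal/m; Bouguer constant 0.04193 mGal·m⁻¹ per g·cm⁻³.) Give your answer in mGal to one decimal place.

Δg_SB(A) = 978538.80 − 978813.94 + 0.3086×1293.3 − 0.04193×3.02×1293.3 = -39.80 mGal
Δg_SB(B) = 978573.69 − 978813.94 + 0.3086×1719.2 − 0.04193×3.02×1719.2 = 72.60 mGal
Difference = 72.60 − (-39.80) = 112.40 mGal

112.4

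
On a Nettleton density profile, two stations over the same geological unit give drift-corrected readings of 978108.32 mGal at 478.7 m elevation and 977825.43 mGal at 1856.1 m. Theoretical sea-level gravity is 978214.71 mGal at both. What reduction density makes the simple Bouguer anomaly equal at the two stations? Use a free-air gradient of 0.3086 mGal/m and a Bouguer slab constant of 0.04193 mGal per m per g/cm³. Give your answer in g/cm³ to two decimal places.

2.46

Δg_obs = 977825.43 − 978108.32 = -282.89 mGal over Δh = 1856.1 − 478.7 = 1377.4 m
Equal Bouguer anomalies ⇒ Δg_obs + (0.3086 − 0.04193ρ)·Δh = 0
0.3086 − 0.04193ρ = −Δg_obs/Δh = 0.20538
ρ = (0.3086 − 0.20538) / 0.04193 = 2.46 g/cm³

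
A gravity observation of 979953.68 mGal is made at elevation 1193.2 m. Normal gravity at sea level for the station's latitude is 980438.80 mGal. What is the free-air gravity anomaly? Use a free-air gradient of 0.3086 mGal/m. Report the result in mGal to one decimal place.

Free-air correction = 0.3086 × 1193.2 = 368.22 mGal
Free-air anomaly = 979953.68 − 980438.80 + (368.22) = -116.90 mGal

-116.9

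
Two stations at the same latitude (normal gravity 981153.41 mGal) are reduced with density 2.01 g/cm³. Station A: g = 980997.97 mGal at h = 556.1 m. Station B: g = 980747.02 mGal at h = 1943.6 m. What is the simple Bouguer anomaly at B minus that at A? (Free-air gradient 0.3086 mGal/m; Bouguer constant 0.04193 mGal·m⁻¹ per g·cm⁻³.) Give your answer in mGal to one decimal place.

60.3

Δg_SB(A) = 980997.97 − 981153.41 + 0.3086×556.1 − 0.04193×2.01×556.1 = -30.70 mGal
Δg_SB(B) = 980747.02 − 981153.41 + 0.3086×1943.6 − 0.04193×2.01×1943.6 = 29.60 mGal
Difference = 29.60 − (-30.70) = 60.30 mGal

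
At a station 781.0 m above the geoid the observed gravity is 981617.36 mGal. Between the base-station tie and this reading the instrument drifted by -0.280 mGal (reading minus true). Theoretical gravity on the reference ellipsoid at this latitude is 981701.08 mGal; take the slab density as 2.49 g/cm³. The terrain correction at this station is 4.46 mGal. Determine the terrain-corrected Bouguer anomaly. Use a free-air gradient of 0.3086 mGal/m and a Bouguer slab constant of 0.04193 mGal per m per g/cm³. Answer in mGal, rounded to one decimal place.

Drift-corrected reading = 981617.36 − (-0.280) = 981617.640 mGal
Free-air correction = 0.3086 × 781.0 = 241.02 mGal
Free-air anomaly = 981617.640 − 981701.08 + (241.02) = 157.580 mGal
Bouguer slab correction = 0.04193 × 2.49 × 781.0 = 81.54 mGal
Simple Bouguer anomaly = 157.580 − (81.54) = 76.040 mGal
Complete Bouguer anomaly = 76.040 + 4.46 = 80.500 mGal

80.5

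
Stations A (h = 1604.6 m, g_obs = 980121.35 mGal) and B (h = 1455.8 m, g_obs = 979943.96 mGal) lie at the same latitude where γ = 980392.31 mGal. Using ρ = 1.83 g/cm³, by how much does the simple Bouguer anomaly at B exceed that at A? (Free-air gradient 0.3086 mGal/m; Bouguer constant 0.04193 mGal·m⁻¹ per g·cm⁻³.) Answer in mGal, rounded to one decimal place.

-211.9

Δg_SB(A) = 980121.35 − 980392.31 + 0.3086×1604.6 − 0.04193×1.83×1604.6 = 101.10 mGal
Δg_SB(B) = 979943.96 − 980392.31 + 0.3086×1455.8 − 0.04193×1.83×1455.8 = -110.80 mGal
Difference = -110.80 − (101.10) = -211.90 mGal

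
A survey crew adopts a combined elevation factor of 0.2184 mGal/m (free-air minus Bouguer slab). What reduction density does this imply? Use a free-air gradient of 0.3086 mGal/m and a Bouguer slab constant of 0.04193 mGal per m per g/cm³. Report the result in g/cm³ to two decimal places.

0.2184 = 0.3086 − 0.04193 × ρ
ρ = (0.3086 − 0.2184) / 0.04193 = 2.15 g/cm³

2.15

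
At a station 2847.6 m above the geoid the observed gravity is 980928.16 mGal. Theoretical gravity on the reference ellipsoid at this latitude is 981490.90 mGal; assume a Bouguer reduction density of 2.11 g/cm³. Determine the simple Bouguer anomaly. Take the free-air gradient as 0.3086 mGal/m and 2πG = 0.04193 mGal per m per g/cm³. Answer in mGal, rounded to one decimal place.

64.1

Free-air correction = 0.3086 × 2847.6 = 878.77 mGal
Free-air anomaly = 980928.16 − 981490.90 + (878.77) = 316.03 mGal
Bouguer slab correction = 0.04193 × 2.11 × 2847.6 = 251.93 mGal
Simple Bouguer anomaly = 316.03 − (251.93) = 64.10 mGal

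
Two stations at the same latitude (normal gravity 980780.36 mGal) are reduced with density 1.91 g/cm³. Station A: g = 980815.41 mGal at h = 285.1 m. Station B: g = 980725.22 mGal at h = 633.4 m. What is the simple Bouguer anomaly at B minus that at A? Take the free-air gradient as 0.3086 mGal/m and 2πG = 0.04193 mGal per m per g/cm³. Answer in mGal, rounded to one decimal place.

Δg_SB(A) = 980815.41 − 980780.36 + 0.3086×285.1 − 0.04193×1.91×285.1 = 100.20 mGal
Δg_SB(B) = 980725.22 − 980780.36 + 0.3086×633.4 − 0.04193×1.91×633.4 = 89.60 mGal
Difference = 89.60 − (100.20) = -10.60 mGal

-10.6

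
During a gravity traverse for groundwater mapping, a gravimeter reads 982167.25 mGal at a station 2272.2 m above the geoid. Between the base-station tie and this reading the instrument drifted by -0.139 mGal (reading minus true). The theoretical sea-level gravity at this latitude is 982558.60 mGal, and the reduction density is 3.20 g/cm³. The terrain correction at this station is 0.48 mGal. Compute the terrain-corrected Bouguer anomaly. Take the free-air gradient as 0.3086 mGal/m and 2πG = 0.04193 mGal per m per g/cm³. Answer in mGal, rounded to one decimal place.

Drift-corrected reading = 982167.25 − (-0.139) = 982167.389 mGal
Free-air correction = 0.3086 × 2272.2 = 701.20 mGal
Free-air anomaly = 982167.389 − 982558.60 + (701.20) = 309.989 mGal
Bouguer slab correction = 0.04193 × 3.20 × 2272.2 = 304.87 mGal
Simple Bouguer anomaly = 309.989 − (304.87) = 5.119 mGal
Complete Bouguer anomaly = 5.119 + 0.48 = 5.599 mGal

5.6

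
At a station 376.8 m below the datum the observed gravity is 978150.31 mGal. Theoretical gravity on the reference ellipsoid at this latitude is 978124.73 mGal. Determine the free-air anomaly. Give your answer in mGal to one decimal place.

Free-air correction = 0.3086 × -376.8 = -116.28 mGal
Free-air anomaly = 978150.31 − 978124.73 + (-116.28) = -90.70 mGal

-90.7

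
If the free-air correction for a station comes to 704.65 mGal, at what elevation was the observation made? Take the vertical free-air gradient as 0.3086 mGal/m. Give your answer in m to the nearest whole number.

h = 704.65 / 0.3086 = 2283.38 m

2283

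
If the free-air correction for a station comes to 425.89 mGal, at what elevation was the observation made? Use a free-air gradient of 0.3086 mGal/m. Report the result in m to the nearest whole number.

1380

h = 425.89 / 0.3086 = 1380.07 m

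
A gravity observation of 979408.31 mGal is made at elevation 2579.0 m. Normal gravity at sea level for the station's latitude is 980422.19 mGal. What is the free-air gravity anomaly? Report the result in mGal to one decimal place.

Free-air correction = 0.3086 × 2579.0 = 795.88 mGal
Free-air anomaly = 979408.31 − 980422.19 + (795.88) = -218.00 mGal

-218.0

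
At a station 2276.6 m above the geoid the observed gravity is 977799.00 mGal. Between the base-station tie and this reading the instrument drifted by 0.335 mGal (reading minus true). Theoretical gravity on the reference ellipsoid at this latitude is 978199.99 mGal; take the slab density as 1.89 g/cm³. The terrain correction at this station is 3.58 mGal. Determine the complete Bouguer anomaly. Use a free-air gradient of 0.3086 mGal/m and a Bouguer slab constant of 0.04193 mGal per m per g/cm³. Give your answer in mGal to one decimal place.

Drift-corrected reading = 977799.00 − (0.335) = 977798.665 mGal
Free-air correction = 0.3086 × 2276.6 = 702.56 mGal
Free-air anomaly = 977798.665 − 978199.99 + (702.56) = 301.235 mGal
Bouguer slab correction = 0.04193 × 1.89 × 2276.6 = 180.42 mGal
Simple Bouguer anomaly = 301.235 − (180.42) = 120.815 mGal
Complete Bouguer anomaly = 120.815 + 3.58 = 124.395 mGal

124.4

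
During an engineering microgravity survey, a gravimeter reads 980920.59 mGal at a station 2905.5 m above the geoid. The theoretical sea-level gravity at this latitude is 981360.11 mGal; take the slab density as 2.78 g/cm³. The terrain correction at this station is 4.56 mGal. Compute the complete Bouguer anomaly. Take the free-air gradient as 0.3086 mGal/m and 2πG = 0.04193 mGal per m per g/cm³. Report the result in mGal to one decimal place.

123.0

Free-air correction = 0.3086 × 2905.5 = 896.64 mGal
Free-air anomaly = 980920.59 − 981360.11 + (896.64) = 457.12 mGal
Bouguer slab correction = 0.04193 × 2.78 × 2905.5 = 338.68 mGal
Simple Bouguer anomaly = 457.12 − (338.68) = 118.44 mGal
Complete Bouguer anomaly = 118.44 + 4.56 = 123.00 mGal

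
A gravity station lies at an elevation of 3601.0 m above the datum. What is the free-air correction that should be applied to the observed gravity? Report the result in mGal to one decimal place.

Free-air correction = 0.3086 × 3601.0 = 1111.3 mGal

1111.3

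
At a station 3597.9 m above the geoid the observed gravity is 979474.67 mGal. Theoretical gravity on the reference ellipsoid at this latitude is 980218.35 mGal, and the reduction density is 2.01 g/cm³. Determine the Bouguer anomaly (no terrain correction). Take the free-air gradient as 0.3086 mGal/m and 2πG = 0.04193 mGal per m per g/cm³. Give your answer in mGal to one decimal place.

63.4

Free-air correction = 0.3086 × 3597.9 = 1110.31 mGal
Free-air anomaly = 979474.67 − 980218.35 + (1110.31) = 366.63 mGal
Bouguer slab correction = 0.04193 × 2.01 × 3597.9 = 303.23 mGal
Simple Bouguer anomaly = 366.63 − (303.23) = 63.40 mGal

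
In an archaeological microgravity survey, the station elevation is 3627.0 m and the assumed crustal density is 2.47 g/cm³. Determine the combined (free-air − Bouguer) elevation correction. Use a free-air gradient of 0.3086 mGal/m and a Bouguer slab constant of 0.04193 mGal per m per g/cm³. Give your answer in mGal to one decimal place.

Combined gradient = 0.3086 − 0.04193 × 2.47 = 0.2050329 mGal/m
Combined elevation correction = 0.2050329 × 3627.0 = 743.7 mGal

743.7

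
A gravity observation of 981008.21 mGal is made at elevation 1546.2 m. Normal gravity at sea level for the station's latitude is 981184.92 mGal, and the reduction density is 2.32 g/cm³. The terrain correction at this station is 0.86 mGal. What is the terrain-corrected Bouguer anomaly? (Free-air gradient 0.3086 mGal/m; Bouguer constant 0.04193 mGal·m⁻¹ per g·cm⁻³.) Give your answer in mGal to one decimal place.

150.9

Free-air correction = 0.3086 × 1546.2 = 477.16 mGal
Free-air anomaly = 981008.21 − 981184.92 + (477.16) = 300.45 mGal
Bouguer slab correction = 0.04193 × 2.32 × 1546.2 = 150.41 mGal
Simple Bouguer anomaly = 300.45 − (150.41) = 150.04 mGal
Complete Bouguer anomaly = 150.04 + 0.86 = 150.90 mGal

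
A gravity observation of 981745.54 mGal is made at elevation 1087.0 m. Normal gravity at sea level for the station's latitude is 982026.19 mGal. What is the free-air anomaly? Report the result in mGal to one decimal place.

Free-air correction = 0.3086 × 1087.0 = 335.45 mGal
Free-air anomaly = 981745.54 − 982026.19 + (335.45) = 54.80 mGal

54.8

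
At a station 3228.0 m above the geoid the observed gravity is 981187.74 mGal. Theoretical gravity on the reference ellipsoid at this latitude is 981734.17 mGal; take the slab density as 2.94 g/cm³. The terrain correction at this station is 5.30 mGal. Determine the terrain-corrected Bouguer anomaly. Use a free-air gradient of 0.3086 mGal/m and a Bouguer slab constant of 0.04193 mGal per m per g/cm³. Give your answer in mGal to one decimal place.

57.1

Free-air correction = 0.3086 × 3228.0 = 996.16 mGal
Free-air anomaly = 981187.74 − 981734.17 + (996.16) = 449.73 mGal
Bouguer slab correction = 0.04193 × 2.94 × 3228.0 = 397.93 mGal
Simple Bouguer anomaly = 449.73 − (397.93) = 51.80 mGal
Complete Bouguer anomaly = 51.80 + 5.30 = 57.10 mGal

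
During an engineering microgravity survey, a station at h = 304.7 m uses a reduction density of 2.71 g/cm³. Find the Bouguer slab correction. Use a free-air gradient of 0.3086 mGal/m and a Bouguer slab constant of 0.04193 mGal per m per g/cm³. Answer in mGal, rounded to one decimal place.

Bouguer slab correction = 0.04193 × 2.71 × 304.7 = 34.6 mGal

34.6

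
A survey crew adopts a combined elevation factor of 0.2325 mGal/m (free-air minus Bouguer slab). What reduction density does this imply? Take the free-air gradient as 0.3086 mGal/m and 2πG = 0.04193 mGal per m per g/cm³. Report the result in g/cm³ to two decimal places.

1.81

0.2325 = 0.3086 − 0.04193 × ρ
ρ = (0.3086 − 0.2325) / 0.04193 = 1.81 g/cm³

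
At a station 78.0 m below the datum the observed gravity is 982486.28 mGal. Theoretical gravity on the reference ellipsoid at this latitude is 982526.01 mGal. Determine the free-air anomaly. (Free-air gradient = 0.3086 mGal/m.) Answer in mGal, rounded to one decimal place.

-63.8

Free-air correction = 0.3086 × -78.0 = -24.07 mGal
Free-air anomaly = 982486.28 − 982526.01 + (-24.07) = -63.80 mGal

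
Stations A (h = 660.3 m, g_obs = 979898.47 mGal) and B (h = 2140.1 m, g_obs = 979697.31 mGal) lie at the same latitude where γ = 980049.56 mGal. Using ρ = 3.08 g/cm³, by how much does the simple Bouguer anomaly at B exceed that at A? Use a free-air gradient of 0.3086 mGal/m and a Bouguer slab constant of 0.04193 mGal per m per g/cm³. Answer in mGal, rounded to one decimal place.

Δg_SB(A) = 979898.47 − 980049.56 + 0.3086×660.3 − 0.04193×3.08×660.3 = -32.60 mGal
Δg_SB(B) = 979697.31 − 980049.56 + 0.3086×2140.1 − 0.04193×3.08×2140.1 = 31.80 mGal
Difference = 31.80 − (-32.60) = 64.40 mGal

64.4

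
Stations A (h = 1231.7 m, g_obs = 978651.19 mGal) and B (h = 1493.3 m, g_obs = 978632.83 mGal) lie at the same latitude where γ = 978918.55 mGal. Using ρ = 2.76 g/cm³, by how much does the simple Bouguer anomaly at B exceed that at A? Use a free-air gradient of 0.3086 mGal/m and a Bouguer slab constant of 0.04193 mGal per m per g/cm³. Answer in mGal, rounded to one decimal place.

Δg_SB(A) = 978651.19 − 978918.55 + 0.3086×1231.7 − 0.04193×2.76×1231.7 = -29.80 mGal
Δg_SB(B) = 978632.83 − 978918.55 + 0.3086×1493.3 − 0.04193×2.76×1493.3 = 2.30 mGal
Difference = 2.30 − (-29.80) = 32.10 mGal

32.1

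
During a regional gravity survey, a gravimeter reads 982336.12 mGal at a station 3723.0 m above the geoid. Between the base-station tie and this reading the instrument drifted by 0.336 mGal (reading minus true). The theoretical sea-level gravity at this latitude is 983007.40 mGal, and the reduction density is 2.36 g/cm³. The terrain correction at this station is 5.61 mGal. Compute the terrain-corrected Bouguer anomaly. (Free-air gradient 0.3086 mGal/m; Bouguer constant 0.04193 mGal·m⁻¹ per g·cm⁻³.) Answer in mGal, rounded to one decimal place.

Drift-corrected reading = 982336.12 − (0.336) = 982335.784 mGal
Free-air correction = 0.3086 × 3723.0 = 1148.92 mGal
Free-air anomaly = 982335.784 − 983007.40 + (1148.92) = 477.304 mGal
Bouguer slab correction = 0.04193 × 2.36 × 3723.0 = 368.41 mGal
Simple Bouguer anomaly = 477.304 − (368.41) = 108.894 mGal
Complete Bouguer anomaly = 108.894 + 5.61 = 114.504 mGal

114.5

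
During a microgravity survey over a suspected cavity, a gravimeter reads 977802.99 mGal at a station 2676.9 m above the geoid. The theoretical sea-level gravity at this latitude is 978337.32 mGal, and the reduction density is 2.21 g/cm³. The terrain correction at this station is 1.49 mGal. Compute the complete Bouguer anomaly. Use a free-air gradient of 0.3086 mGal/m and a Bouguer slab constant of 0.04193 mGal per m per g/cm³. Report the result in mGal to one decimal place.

Free-air correction = 0.3086 × 2676.9 = 826.09 mGal
Free-air anomaly = 977802.99 − 978337.32 + (826.09) = 291.76 mGal
Bouguer slab correction = 0.04193 × 2.21 × 2676.9 = 248.06 mGal
Simple Bouguer anomaly = 291.76 − (248.06) = 43.70 mGal
Complete Bouguer anomaly = 43.70 + 1.49 = 45.19 mGal

45.2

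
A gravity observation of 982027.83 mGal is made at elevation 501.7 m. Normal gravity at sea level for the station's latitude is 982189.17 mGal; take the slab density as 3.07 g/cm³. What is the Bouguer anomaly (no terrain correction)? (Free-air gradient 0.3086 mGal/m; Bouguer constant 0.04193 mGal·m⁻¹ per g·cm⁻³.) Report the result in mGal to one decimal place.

-71.1

Free-air correction = 0.3086 × 501.7 = 154.82 mGal
Free-air anomaly = 982027.83 − 982189.17 + (154.82) = -6.52 mGal
Bouguer slab correction = 0.04193 × 3.07 × 501.7 = 64.58 mGal
Simple Bouguer anomaly = -6.52 − (64.58) = -71.10 mGal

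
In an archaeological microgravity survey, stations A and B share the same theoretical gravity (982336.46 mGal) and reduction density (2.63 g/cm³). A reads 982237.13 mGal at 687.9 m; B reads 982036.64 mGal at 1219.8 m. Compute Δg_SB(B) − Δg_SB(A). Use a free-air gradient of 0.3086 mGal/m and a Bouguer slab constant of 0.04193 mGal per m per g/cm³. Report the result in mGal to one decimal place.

-95.0

Δg_SB(A) = 982237.13 − 982336.46 + 0.3086×687.9 − 0.04193×2.63×687.9 = 37.10 mGal
Δg_SB(B) = 982036.64 − 982336.46 + 0.3086×1219.8 − 0.04193×2.63×1219.8 = -57.90 mGal
Difference = -57.90 − (37.10) = -95.00 mGal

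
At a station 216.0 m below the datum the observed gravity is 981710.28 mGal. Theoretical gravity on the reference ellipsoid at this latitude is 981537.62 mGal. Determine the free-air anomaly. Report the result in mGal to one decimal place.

106.0

Free-air correction = 0.3086 × -216.0 = -66.66 mGal
Free-air anomaly = 981710.28 − 981537.62 + (-66.66) = 106.00 mGal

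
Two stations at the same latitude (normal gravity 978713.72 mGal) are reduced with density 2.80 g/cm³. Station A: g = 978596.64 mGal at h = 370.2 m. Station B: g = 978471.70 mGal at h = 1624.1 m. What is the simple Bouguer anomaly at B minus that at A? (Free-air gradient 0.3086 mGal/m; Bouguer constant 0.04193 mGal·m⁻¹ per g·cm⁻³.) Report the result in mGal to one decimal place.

Δg_SB(A) = 978596.64 − 978713.72 + 0.3086×370.2 − 0.04193×2.80×370.2 = -46.30 mGal
Δg_SB(B) = 978471.70 − 978713.72 + 0.3086×1624.1 − 0.04193×2.80×1624.1 = 68.50 mGal
Difference = 68.50 − (-46.30) = 114.80 mGal

114.8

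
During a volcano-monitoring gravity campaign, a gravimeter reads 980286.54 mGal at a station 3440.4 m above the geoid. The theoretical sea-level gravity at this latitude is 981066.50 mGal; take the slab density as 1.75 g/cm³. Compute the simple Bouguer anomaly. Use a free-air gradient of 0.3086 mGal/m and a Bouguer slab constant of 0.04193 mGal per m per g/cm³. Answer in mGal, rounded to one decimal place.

Free-air correction = 0.3086 × 3440.4 = 1061.71 mGal
Free-air anomaly = 980286.54 − 981066.50 + (1061.71) = 281.75 mGal
Bouguer slab correction = 0.04193 × 1.75 × 3440.4 = 252.45 mGal
Simple Bouguer anomaly = 281.75 − (252.45) = 29.30 mGal

29.3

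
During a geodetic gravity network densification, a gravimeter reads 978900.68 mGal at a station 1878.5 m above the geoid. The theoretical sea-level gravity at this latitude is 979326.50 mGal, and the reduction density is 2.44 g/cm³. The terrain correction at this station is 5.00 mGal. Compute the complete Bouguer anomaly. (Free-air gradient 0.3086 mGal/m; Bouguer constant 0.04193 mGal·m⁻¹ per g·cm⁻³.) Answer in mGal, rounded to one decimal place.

Free-air correction = 0.3086 × 1878.5 = 579.71 mGal
Free-air anomaly = 978900.68 − 979326.50 + (579.71) = 153.89 mGal
Bouguer slab correction = 0.04193 × 2.44 × 1878.5 = 192.19 mGal
Simple Bouguer anomaly = 153.89 − (192.19) = -38.30 mGal
Complete Bouguer anomaly = -38.30 + 5.00 = -33.30 mGal

-33.3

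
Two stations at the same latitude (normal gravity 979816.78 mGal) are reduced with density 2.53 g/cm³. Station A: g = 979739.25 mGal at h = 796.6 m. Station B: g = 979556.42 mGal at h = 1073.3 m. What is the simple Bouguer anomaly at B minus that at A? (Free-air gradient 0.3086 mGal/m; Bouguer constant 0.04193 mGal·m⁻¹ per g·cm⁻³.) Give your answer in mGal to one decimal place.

Δg_SB(A) = 979739.25 − 979816.78 + 0.3086×796.6 − 0.04193×2.53×796.6 = 83.80 mGal
Δg_SB(B) = 979556.42 − 979816.78 + 0.3086×1073.3 − 0.04193×2.53×1073.3 = -43.00 mGal
Difference = -43.00 − (83.80) = -126.80 mGal

-126.8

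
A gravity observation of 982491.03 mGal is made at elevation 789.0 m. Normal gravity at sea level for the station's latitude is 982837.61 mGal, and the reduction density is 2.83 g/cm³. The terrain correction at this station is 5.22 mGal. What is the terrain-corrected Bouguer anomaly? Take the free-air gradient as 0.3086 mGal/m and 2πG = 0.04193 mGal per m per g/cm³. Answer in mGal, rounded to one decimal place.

Free-air correction = 0.3086 × 789.0 = 243.49 mGal
Free-air anomaly = 982491.03 − 982837.61 + (243.49) = -103.09 mGal
Bouguer slab correction = 0.04193 × 2.83 × 789.0 = 93.62 mGal
Simple Bouguer anomaly = -103.09 − (93.62) = -196.71 mGal
Complete Bouguer anomaly = -196.71 + 5.22 = -191.49 mGal

-191.5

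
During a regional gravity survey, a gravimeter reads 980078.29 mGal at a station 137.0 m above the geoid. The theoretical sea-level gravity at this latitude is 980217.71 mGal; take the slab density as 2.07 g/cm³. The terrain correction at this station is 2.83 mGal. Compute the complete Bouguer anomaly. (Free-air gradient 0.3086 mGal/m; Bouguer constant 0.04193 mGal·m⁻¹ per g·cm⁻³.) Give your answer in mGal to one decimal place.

Free-air correction = 0.3086 × 137.0 = 42.28 mGal
Free-air anomaly = 980078.29 − 980217.71 + (42.28) = -97.14 mGal
Bouguer slab correction = 0.04193 × 2.07 × 137.0 = 11.89 mGal
Simple Bouguer anomaly = -97.14 − (11.89) = -109.03 mGal
Complete Bouguer anomaly = -109.03 + 2.83 = -106.20 mGal

-106.2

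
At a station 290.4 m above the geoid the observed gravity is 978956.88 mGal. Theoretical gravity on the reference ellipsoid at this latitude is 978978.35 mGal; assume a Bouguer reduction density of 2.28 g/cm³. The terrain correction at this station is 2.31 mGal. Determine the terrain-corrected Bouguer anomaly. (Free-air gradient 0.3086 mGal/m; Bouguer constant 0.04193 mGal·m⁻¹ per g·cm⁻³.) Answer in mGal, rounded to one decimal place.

42.7

Free-air correction = 0.3086 × 290.4 = 89.62 mGal
Free-air anomaly = 978956.88 − 978978.35 + (89.62) = 68.15 mGal
Bouguer slab correction = 0.04193 × 2.28 × 290.4 = 27.76 mGal
Simple Bouguer anomaly = 68.15 − (27.76) = 40.39 mGal
Complete Bouguer anomaly = 40.39 + 2.31 = 42.70 mGal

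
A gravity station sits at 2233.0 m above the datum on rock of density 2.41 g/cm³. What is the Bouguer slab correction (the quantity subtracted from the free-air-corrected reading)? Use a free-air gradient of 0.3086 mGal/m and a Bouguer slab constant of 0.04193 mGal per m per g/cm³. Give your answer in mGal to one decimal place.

Bouguer slab correction = 0.04193 × 2.41 × 2233.0 = 225.6 mGal

225.6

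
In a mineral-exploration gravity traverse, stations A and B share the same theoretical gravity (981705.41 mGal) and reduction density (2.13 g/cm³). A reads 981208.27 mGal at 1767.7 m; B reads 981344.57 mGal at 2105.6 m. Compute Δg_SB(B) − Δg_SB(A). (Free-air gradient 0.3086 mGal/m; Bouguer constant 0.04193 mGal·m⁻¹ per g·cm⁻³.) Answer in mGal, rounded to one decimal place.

Δg_SB(A) = 981208.27 − 981705.41 + 0.3086×1767.7 − 0.04193×2.13×1767.7 = -109.50 mGal
Δg_SB(B) = 981344.57 − 981705.41 + 0.3086×2105.6 − 0.04193×2.13×2105.6 = 100.90 mGal
Difference = 100.90 − (-109.50) = 210.40 mGal

210.4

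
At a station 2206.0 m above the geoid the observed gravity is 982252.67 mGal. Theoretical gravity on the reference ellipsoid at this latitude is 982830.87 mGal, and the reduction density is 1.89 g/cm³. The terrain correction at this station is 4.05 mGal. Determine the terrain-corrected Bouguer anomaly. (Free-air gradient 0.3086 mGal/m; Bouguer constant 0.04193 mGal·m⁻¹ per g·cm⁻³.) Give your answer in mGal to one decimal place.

Free-air correction = 0.3086 × 2206.0 = 680.77 mGal
Free-air anomaly = 982252.67 − 982830.87 + (680.77) = 102.57 mGal
Bouguer slab correction = 0.04193 × 1.89 × 2206.0 = 174.82 mGal
Simple Bouguer anomaly = 102.57 − (174.82) = -72.25 mGal
Complete Bouguer anomaly = -72.25 + 4.05 = -68.20 mGal

-68.2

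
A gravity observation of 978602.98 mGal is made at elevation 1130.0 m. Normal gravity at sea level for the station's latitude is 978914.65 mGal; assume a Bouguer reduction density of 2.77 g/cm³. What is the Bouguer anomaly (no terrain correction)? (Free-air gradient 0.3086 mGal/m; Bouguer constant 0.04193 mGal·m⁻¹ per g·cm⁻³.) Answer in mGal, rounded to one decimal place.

-94.2

Free-air correction = 0.3086 × 1130.0 = 348.72 mGal
Free-air anomaly = 978602.98 − 978914.65 + (348.72) = 37.05 mGal
Bouguer slab correction = 0.04193 × 2.77 × 1130.0 = 131.25 mGal
Simple Bouguer anomaly = 37.05 − (131.25) = -94.20 mGal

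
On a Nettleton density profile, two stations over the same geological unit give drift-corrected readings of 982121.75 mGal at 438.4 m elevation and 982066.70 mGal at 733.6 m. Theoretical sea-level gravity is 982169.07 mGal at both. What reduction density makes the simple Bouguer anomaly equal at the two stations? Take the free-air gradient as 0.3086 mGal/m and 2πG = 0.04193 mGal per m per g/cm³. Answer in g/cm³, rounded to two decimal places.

Δg_obs = 982066.70 − 982121.75 = -55.05 mGal over Δh = 733.6 − 438.4 = 295.2 m
Equal Bouguer anomalies ⇒ Δg_obs + (0.3086 − 0.04193ρ)·Δh = 0
0.3086 − 0.04193ρ = −Δg_obs/Δh = 0.18648
ρ = (0.3086 − 0.18648) / 0.04193 = 2.91 g/cm³

2.91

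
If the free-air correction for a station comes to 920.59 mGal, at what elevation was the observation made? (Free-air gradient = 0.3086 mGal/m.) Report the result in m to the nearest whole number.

2983

h = 920.59 / 0.3086 = 2983.12 m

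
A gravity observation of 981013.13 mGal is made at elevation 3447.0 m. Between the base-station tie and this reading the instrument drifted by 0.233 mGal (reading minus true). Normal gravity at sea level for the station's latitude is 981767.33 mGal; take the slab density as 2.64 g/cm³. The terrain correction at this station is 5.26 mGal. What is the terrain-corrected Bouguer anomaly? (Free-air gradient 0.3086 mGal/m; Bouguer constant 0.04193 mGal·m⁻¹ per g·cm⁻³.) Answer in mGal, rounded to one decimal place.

-67.0

Drift-corrected reading = 981013.13 − (0.233) = 981012.897 mGal
Free-air correction = 0.3086 × 3447.0 = 1063.74 mGal
Free-air anomaly = 981012.897 − 981767.33 + (1063.74) = 309.307 mGal
Bouguer slab correction = 0.04193 × 2.64 × 3447.0 = 381.57 mGal
Simple Bouguer anomaly = 309.307 − (381.57) = -72.263 mGal
Complete Bouguer anomaly = -72.263 + 5.26 = -67.003 mGal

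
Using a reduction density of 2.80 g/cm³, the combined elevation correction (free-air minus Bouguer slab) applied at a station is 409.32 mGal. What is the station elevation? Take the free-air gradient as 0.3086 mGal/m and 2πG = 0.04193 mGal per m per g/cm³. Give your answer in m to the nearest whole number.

Combined gradient = 0.3086 − 0.04193 × 2.80 = 0.1911960 mGal/m
h = 409.32 / 0.1911960 = 2140.84 m

2141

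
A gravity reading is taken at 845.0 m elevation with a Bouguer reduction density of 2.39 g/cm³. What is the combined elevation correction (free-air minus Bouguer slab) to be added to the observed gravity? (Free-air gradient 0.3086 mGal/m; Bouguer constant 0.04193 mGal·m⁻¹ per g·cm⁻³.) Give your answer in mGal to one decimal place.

Combined gradient = 0.3086 − 0.04193 × 2.39 = 0.2083873 mGal/m
Combined elevation correction = 0.2083873 × 845.0 = 176.1 mGal

176.1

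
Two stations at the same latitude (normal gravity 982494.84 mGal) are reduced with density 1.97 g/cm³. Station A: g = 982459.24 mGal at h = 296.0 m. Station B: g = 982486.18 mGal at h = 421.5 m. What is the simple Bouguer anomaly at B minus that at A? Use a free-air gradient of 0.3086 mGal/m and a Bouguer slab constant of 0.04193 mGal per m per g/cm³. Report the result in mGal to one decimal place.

Δg_SB(A) = 982459.24 − 982494.84 + 0.3086×296.0 − 0.04193×1.97×296.0 = 31.30 mGal
Δg_SB(B) = 982486.18 − 982494.84 + 0.3086×421.5 − 0.04193×1.97×421.5 = 86.60 mGal
Difference = 86.60 − (31.30) = 55.30 mGal

55.3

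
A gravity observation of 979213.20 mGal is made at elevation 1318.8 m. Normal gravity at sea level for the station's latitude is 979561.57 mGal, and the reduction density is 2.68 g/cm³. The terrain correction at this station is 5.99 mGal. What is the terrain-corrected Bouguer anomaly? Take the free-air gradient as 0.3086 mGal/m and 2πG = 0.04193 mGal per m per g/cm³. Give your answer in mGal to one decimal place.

Free-air correction = 0.3086 × 1318.8 = 406.98 mGal
Free-air anomaly = 979213.20 − 979561.57 + (406.98) = 58.61 mGal
Bouguer slab correction = 0.04193 × 2.68 × 1318.8 = 148.20 mGal
Simple Bouguer anomaly = 58.61 − (148.20) = -89.59 mGal
Complete Bouguer anomaly = -89.59 + 5.99 = -83.60 mGal

-83.6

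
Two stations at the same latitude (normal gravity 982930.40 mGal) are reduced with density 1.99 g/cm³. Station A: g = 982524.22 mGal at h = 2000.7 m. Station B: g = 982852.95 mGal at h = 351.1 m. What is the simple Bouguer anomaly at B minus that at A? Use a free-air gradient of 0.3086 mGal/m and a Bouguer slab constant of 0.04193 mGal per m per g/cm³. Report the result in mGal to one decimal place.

Δg_SB(A) = 982524.22 − 982930.40 + 0.3086×2000.7 − 0.04193×1.99×2000.7 = 44.30 mGal
Δg_SB(B) = 982852.95 − 982930.40 + 0.3086×351.1 − 0.04193×1.99×351.1 = 1.60 mGal
Difference = 1.60 − (44.30) = -42.70 mGal

-42.7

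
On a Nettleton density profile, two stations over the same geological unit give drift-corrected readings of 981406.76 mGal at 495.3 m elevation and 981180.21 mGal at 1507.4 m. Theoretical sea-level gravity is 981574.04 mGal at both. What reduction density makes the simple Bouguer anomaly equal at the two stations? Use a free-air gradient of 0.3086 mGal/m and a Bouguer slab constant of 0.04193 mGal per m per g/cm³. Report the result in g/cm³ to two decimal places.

2.02

Δg_obs = 981180.21 − 981406.76 = -226.55 mGal over Δh = 1507.4 − 495.3 = 1012.1 m
Equal Bouguer anomalies ⇒ Δg_obs + (0.3086 − 0.04193ρ)·Δh = 0
0.3086 − 0.04193ρ = −Δg_obs/Δh = 0.22384
ρ = (0.3086 − 0.22384) / 0.04193 = 2.02 g/cm³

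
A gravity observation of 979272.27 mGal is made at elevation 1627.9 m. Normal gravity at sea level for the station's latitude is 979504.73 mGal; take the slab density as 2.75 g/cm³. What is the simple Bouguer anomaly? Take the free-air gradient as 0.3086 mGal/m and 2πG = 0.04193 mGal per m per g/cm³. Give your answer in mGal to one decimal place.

82.2

Free-air correction = 0.3086 × 1627.9 = 502.37 mGal
Free-air anomaly = 979272.27 − 979504.73 + (502.37) = 269.91 mGal
Bouguer slab correction = 0.04193 × 2.75 × 1627.9 = 187.71 mGal
Simple Bouguer anomaly = 269.91 − (187.71) = 82.20 mGal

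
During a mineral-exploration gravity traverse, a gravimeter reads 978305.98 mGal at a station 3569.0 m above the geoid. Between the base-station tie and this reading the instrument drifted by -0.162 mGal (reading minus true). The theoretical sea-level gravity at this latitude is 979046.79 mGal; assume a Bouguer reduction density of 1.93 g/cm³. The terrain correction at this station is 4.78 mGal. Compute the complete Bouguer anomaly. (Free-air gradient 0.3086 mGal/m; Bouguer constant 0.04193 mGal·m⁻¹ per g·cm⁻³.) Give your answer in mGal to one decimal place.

Drift-corrected reading = 978305.98 − (-0.162) = 978306.142 mGal
Free-air correction = 0.3086 × 3569.0 = 1101.39 mGal
Free-air anomaly = 978306.142 − 979046.79 + (1101.39) = 360.742 mGal
Bouguer slab correction = 0.04193 × 1.93 × 3569.0 = 288.82 mGal
Simple Bouguer anomaly = 360.742 − (288.82) = 71.922 mGal
Complete Bouguer anomaly = 71.922 + 4.78 = 76.702 mGal

76.7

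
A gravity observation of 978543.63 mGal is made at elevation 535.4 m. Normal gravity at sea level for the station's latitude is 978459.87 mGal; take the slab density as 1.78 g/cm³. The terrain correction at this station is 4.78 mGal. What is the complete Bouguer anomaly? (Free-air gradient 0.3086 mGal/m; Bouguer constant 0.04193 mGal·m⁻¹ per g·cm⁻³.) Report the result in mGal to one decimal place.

Free-air correction = 0.3086 × 535.4 = 165.22 mGal
Free-air anomaly = 978543.63 − 978459.87 + (165.22) = 248.98 mGal
Bouguer slab correction = 0.04193 × 1.78 × 535.4 = 39.96 mGal
Simple Bouguer anomaly = 248.98 − (39.96) = 209.02 mGal
Complete Bouguer anomaly = 209.02 + 4.78 = 213.80 mGal

213.8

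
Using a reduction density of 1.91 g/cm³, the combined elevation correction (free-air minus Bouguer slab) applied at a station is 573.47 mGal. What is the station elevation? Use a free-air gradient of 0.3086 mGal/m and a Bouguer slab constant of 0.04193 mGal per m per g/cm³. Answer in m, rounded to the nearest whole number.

2510

Combined gradient = 0.3086 − 0.04193 × 1.91 = 0.2285137 mGal/m
h = 573.47 / 0.2285137 = 2509.57 m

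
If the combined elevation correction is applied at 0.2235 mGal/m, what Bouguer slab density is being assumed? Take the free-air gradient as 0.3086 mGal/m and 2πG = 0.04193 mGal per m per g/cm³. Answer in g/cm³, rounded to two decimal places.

2.03

0.2235 = 0.3086 − 0.04193 × ρ
ρ = (0.3086 − 0.2235) / 0.04193 = 2.03 g/cm³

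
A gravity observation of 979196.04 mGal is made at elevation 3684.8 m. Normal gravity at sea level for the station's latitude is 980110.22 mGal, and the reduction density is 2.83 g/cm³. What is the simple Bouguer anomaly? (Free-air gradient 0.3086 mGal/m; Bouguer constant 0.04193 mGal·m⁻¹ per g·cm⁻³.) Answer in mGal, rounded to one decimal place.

-214.3

Free-air correction = 0.3086 × 3684.8 = 1137.13 mGal
Free-air anomaly = 979196.04 − 980110.22 + (1137.13) = 222.95 mGal
Bouguer slab correction = 0.04193 × 2.83 × 3684.8 = 437.25 mGal
Simple Bouguer anomaly = 222.95 − (437.25) = -214.30 mGal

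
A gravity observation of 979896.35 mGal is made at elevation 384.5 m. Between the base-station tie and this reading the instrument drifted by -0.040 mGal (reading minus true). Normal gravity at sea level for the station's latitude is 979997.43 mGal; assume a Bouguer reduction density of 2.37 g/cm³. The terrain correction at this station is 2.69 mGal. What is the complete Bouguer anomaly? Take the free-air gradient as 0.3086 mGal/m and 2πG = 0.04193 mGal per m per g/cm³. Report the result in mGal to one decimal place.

-17.9

Drift-corrected reading = 979896.35 − (-0.040) = 979896.390 mGal
Free-air correction = 0.3086 × 384.5 = 118.66 mGal
Free-air anomaly = 979896.390 − 979997.43 + (118.66) = 17.620 mGal
Bouguer slab correction = 0.04193 × 2.37 × 384.5 = 38.21 mGal
Simple Bouguer anomaly = 17.620 − (38.21) = -20.590 mGal
Complete Bouguer anomaly = -20.590 + 2.69 = -17.900 mGal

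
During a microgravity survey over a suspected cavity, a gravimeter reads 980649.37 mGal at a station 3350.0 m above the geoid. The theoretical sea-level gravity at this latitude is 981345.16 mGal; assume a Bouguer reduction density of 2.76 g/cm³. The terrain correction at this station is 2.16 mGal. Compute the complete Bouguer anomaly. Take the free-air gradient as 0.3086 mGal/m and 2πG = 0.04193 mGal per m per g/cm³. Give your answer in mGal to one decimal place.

-47.5

Free-air correction = 0.3086 × 3350.0 = 1033.81 mGal
Free-air anomaly = 980649.37 − 981345.16 + (1033.81) = 338.02 mGal
Bouguer slab correction = 0.04193 × 2.76 × 3350.0 = 387.68 mGal
Simple Bouguer anomaly = 338.02 − (387.68) = -49.66 mGal
Complete Bouguer anomaly = -49.66 + 2.16 = -47.50 mGal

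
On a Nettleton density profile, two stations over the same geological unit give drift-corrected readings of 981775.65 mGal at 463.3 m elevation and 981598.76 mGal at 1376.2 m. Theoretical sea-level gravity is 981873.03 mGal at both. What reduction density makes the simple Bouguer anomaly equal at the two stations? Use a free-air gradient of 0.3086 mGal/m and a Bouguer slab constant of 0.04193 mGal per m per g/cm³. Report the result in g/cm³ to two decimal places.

2.74

Δg_obs = 981598.76 − 981775.65 = -176.89 mGal over Δh = 1376.2 − 463.3 = 912.9 m
Equal Bouguer anomalies ⇒ Δg_obs + (0.3086 − 0.04193ρ)·Δh = 0
0.3086 − 0.04193ρ = −Δg_obs/Δh = 0.19377
ρ = (0.3086 − 0.19377) / 0.04193 = 2.74 g/cm³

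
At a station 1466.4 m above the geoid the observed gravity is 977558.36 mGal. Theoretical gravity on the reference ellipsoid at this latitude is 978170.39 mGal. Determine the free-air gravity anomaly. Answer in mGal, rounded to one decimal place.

Free-air correction = 0.3086 × 1466.4 = 452.53 mGal
Free-air anomaly = 977558.36 − 978170.39 + (452.53) = -159.50 mGal

-159.5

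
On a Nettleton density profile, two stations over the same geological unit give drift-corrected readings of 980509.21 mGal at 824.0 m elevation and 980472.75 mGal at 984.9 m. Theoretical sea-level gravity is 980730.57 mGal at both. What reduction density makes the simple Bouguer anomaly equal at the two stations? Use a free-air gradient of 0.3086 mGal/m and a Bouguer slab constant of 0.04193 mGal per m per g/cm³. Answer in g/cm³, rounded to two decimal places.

1.96

Δg_obs = 980472.75 − 980509.21 = -36.46 mGal over Δh = 984.9 − 824.0 = 160.9 m
Equal Bouguer anomalies ⇒ Δg_obs + (0.3086 − 0.04193ρ)·Δh = 0
0.3086 − 0.04193ρ = −Δg_obs/Δh = 0.22660
ρ = (0.3086 − 0.22660) / 0.04193 = 1.96 g/cm³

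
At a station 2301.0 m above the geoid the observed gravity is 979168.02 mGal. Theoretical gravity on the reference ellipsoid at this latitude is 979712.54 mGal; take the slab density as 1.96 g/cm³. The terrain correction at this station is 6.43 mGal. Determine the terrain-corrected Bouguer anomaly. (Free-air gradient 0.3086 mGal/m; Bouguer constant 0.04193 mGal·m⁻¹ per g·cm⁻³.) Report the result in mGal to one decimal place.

-17.1

Free-air correction = 0.3086 × 2301.0 = 710.09 mGal
Free-air anomaly = 979168.02 − 979712.54 + (710.09) = 165.57 mGal
Bouguer slab correction = 0.04193 × 1.96 × 2301.0 = 189.10 mGal
Simple Bouguer anomaly = 165.57 − (189.10) = -23.53 mGal
Complete Bouguer anomaly = -23.53 + 6.43 = -17.10 mGal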